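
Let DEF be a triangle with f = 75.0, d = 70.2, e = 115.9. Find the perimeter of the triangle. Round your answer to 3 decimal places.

Perimeter = 70.2 + 115.9 + 75 = 261.1.

perimeter ≈ 261.100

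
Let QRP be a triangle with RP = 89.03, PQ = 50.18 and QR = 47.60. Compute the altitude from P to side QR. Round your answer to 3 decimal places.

Semiperimeter s = (89.03 + 50.18 + 47.6)/2 = 93.405.
Heron's formula: area = √(93.405·4.375·43.225·45.805) ≈ 899.49.
The altitude from P has length 2·area/QR ≈ 37.794.

37.794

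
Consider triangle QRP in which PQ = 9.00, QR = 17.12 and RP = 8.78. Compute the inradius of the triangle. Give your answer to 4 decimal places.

1.1771

Semiperimeter s = (8.78 + 9 + 17.12)/2 = 17.45.
Heron's formula: area = √(17.45·8.67·8.45·0.33) ≈ 20.54.
Inradius = area/s = 20.54/17.45 ≈ 1.1771.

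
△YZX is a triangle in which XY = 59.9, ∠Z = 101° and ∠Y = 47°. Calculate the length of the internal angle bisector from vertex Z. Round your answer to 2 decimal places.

The third angle is ∠X = 180° − ∠Y − ∠Z = 32.00°.
Law of sines: ZX = XY·sin Y/sin Z ≈ 44.628.
Law of sines: YZ = XY·sin X/sin Z ≈ 32.336.
The bisector from Z has length 2·YZ·ZX·cos(∠Z/2)/(YZ+ZX) ≈ 23.853.

t_Z ≈ 23.85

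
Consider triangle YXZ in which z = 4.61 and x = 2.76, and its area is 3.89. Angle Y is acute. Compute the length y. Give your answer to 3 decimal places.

2.955

From area = ½·x·z·sin Y, we get sin Y = 2·area/(x·z) ≈ 0.61146.
Taking the acute solution, ∠Y ≈ 37.70°.
Law of cosines then gives y ≈ 2.9553.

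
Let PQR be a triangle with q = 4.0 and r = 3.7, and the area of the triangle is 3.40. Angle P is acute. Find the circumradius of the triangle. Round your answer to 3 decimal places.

2.006

From area = ½·q·r·sin P, we get sin P = 2·area/(q·r) ≈ 0.45946.
Taking the acute solution, ∠P ≈ 0.477 rad.
Law of cosines then gives p ≈ 1.8437.
Circumradius = p/(2 sin P) ≈ 2.0064.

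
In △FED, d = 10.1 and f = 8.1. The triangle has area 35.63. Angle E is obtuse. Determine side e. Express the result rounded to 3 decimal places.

15.748

From area = ½·d·f·sin E, we get sin E = 2·area/(d·f) ≈ 0.87104.
Taking the obtuse solution, ∠E ≈ 119.42°.
Law of cosines then gives e ≈ 15.748.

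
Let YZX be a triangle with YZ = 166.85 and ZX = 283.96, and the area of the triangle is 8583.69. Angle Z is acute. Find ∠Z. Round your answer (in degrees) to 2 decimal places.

From area = ½·YZ·ZX·sin Z, we get sin Z = 2·area/(YZ·ZX) ≈ 0.36234.
Taking the acute solution, ∠Z ≈ 21.24°.

∠Z ≈ 21.24°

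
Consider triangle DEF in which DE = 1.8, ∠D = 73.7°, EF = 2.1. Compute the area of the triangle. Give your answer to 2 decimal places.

area ≈ 1.47

Law of sines: sin F = DE·sin D/EF ≈ 0.82269.
Since EF ≥ DE, only the acute value applies: ∠F ≈ 55.36°.
Then ∠E = 180° − ∠D − ∠F ≈ 50.94°.
Law of sines gives FD = EF·sin E/sin D ≈ 1.699.
Area = ½·EF·DE·sin E ≈ 1.4677.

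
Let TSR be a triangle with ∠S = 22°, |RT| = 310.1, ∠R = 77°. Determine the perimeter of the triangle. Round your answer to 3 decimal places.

perimeter ≈ 1934.295

The third angle is ∠T = 180° − ∠S − ∠R = 81.00°.
Law of sines: |SR| = |RT|·sin T/sin S ≈ 817.61.
Law of sines: |TS| = |RT|·sin R/sin S ≈ 806.59.
Semiperimeter s = (817.61+310.1+806.59)/2 = 967.15.
Perimeter = 817.61 + 310.1 + 806.59 = 1934.3.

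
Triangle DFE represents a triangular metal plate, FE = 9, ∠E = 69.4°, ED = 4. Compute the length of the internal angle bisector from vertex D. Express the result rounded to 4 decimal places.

By the law of cosines, DF² = FE² + ED² − 2·FE·ED·cos E = 71.667, so DF ≈ 8.4657.
Law of cosines again: cos D = (ED² + DF² − FE²)/(2·ED·DF) ≈ 0.09845, so ∠D ≈ 84.35°.
The bisector from D has length 2·ED·DF·cos(∠D/2)/(ED+DF) ≈ 4.0263.

t_D ≈ 4.0263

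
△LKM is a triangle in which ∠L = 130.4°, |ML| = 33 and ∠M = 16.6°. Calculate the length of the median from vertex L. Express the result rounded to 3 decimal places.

12.730

The third angle is ∠K = 180° − ∠M − ∠L = 33.00°.
Law of sines: |KM| = |ML|·sin L/sin K ≈ 46.142.
Law of sines: |LK| = |ML|·sin M/sin K ≈ 17.31.
Median from L: ½√(2·|ML|² + 2·|LK|² − |KM|²) ≈ 12.73.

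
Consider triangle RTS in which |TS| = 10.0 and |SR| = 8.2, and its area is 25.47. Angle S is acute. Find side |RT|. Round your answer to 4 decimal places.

From area = ½·|TS|·|SR|·sin S, we get sin S = 2·area/(|TS|·|SR|) ≈ 0.62122.
Taking the acute solution, ∠S ≈ 38.41°.
Law of cosines then gives |RT| ≈ 6.2228.

6.2228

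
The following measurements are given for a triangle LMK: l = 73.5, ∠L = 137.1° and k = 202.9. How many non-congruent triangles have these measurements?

k·sin L = 202.9·sin(137.1°) ≈ 138.1.
Since ∠L is not acute, a triangle exists only if l > k; here l ≤ k, so there is no triangle.

0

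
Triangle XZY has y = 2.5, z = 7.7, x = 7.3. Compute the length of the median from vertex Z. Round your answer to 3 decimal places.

m_Z ≈ 3.866

Median from Z: ½√(2·y² + 2·x² − z²) ≈ 3.8662.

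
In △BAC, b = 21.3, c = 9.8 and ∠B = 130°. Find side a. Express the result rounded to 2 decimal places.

Law of sines: sin C = c·sin B/b ≈ 0.35245.
Since b ≥ c, only the acute value applies: ∠C ≈ 20.64°.
Then ∠A = 180° − ∠B − ∠C ≈ 29.36°.
Law of sines gives a = b·sin A/sin B ≈ 13.634.

13.63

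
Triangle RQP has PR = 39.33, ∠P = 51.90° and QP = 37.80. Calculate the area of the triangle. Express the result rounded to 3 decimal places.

Area = ½·QP·PR·sin P ≈ 584.96.

area ≈ 584.958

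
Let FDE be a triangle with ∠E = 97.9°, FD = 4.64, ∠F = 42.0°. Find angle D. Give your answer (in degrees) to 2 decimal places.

40.10

The third angle is ∠D = 180° − ∠E − ∠F = 40.10°.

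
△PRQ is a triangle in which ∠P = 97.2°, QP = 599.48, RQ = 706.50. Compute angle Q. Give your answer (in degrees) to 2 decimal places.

∠Q ≈ 25.47°

Law of sines: sin R = QP·sin P/RQ ≈ 0.84183.
Since RQ ≥ QP, only the acute value applies: ∠R ≈ 57.33°.
Then ∠Q = 180° − ∠P − ∠R ≈ 25.47°.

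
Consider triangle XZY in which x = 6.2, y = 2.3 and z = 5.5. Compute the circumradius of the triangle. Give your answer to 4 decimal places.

3.1206

By the law of cosines, cos X = (z² + y² − x²) / (2·z·y) ≈ -0.11462, so ∠X ≈ 96.58°.
Circumradius = x/(2 sin X) ≈ 3.1206.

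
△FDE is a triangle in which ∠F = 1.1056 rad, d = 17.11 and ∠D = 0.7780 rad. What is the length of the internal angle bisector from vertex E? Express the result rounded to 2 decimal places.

The third angle is ∠E = π − ∠F − ∠D = 1.2580 rad.
Law of sines: f = d·sin F/sin D ≈ 21.788.
Law of sines: e = d·sin E/sin D ≈ 23.195.
The bisector from E has length 2·f·d·cos(∠E/2)/(f+d) ≈ 15.499.

t_E ≈ 15.50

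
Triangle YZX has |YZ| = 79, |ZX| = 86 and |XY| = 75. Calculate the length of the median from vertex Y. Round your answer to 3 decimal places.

m_Y ≈ 63.906

Median from Y: ½√(2·|XY|² + 2·|YZ|² − |ZX|²) ≈ 63.906.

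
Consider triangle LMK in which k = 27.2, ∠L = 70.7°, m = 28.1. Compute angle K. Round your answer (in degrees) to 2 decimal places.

By the law of cosines, l² = m² + k² − 2·m·k·cos L = 1024.2, so l ≈ 32.003.
Law of cosines again: cos K = (l² + m² − k²)/(2·l·m) ≈ 0.59713, so ∠K ≈ 53.34°.

53.34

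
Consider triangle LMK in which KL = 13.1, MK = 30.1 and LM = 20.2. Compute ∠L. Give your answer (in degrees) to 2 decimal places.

By the law of cosines, cos L = (KL² + LM² − MK²) / (2·KL·LM) ≈ -0.61666, so ∠L ≈ 128.07°.

∠L ≈ 128.07°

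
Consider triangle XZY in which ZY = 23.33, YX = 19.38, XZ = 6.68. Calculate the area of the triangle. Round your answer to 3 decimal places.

area ≈ 56.812

Semiperimeter s = (23.33 + 19.38 + 6.68)/2 = 24.695.
Heron's formula: area = √(24.695·1.365·5.315·18.015) ≈ 56.812.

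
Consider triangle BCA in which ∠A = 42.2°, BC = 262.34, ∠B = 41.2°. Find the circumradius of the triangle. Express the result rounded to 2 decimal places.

The third angle is ∠C = 180° − ∠A − ∠B = 96.60°.
Law of sines: CA = BC·sin B/sin A ≈ 257.25.
Law of sines: AB = BC·sin C/sin A ≈ 387.96.
Circumradius = BC/(2 sin A) ≈ 195.27.

195.27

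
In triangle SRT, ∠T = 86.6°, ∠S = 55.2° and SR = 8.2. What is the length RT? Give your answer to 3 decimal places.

6.745

The third angle is ∠R = 180° − ∠T − ∠S = 38.20°.
Law of sines: RT = SR·sin S/sin T ≈ 6.7453.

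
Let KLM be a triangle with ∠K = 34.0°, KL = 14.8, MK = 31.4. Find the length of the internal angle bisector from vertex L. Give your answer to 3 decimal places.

By the law of cosines, LM² = MK² + KL² − 2·MK·KL·cos K = 434.46, so LM ≈ 20.844.
Law of cosines again: cos L = (KL² + LM² − MK²)/(2·KL·LM) ≈ -0.53886, so ∠L ≈ 122.61°.
The bisector from L has length 2·KL·LM·cos(∠L/2)/(KL+LM) ≈ 8.3116.

8.312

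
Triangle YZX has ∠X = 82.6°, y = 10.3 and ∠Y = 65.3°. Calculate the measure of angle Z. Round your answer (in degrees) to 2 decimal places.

∠Z ≈ 32.10°

The third angle is ∠Z = 180° − ∠X − ∠Y = 32.10°.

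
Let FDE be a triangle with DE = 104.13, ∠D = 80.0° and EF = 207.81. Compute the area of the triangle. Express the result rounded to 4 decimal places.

Law of sines: sin F = DE·sin D/EF ≈ 0.49347.
Since EF ≥ DE, only the acute value applies: ∠F ≈ 29.57°.
Then ∠E = 180° − ∠D − ∠F ≈ 70.43°.
Law of sines gives FD = EF·sin E/sin D ≈ 198.83.
Area = ½·EF·DE·sin E ≈ 10195.

10194.6781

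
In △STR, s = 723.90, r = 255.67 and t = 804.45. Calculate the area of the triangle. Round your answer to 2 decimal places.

area ≈ 91406.93

Semiperimeter p = (723.9 + 804.45 + 255.67)/2 = 892.01.
Heron's formula: area = √(892.01·168.11·87.56·636.34) ≈ 91407.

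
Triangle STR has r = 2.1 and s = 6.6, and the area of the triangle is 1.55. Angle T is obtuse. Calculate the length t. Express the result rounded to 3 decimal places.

From area = ½·r·s·sin T, we get sin T = 2·area/(r·s) ≈ 0.22367.
Taking the obtuse solution, ∠T ≈ 167.08°.
Law of cosines then gives t ≈ 8.6595.

8.660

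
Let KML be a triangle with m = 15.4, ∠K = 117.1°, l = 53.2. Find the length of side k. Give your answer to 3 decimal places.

By the law of cosines, k² = m² + l² − 2·m·l·cos K = 3813.8, so k ≈ 61.756.

61.756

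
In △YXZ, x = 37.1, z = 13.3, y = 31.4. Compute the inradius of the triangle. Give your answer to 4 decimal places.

Semiperimeter s = (31.4 + 37.1 + 13.3)/2 = 40.9.
Heron's formula: area = √(40.9·9.5·3.8·27.6) ≈ 201.87.
Inradius = area/s = 201.87/40.9 ≈ 4.9357.

r ≈ 4.9357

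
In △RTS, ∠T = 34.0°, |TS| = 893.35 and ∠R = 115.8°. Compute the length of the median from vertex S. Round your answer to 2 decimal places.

700.49

The third angle is ∠S = 180° − ∠R − ∠T = 30.20°.
Law of sines: |SR| = |TS|·sin T/sin R ≈ 554.86.
Law of sines: |RT| = |TS|·sin S/sin R ≈ 499.13.
Median from S: ½√(2·|TS|² + 2·|SR|² − |RT|²) ≈ 700.49.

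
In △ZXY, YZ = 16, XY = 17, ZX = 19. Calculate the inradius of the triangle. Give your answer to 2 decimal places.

4.92

Semiperimeter s = (17 + 16 + 19)/2 = 26.
Heron's formula: area = √(26·9·10·7) ≈ 127.98.
Inradius = area/s = 127.98/26 ≈ 4.9225.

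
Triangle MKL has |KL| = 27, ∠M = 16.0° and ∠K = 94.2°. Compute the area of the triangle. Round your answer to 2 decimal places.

The third angle is ∠L = 180° − ∠M − ∠K = 69.80°.
Law of sines: |LM| = |KL|·sin K/sin M ≈ 97.692.
Law of sines: |MK| = |KL|·sin L/sin M ≈ 91.93.
Area = ½·|KL|·|LM|·sin L ≈ 1237.7.

1237.72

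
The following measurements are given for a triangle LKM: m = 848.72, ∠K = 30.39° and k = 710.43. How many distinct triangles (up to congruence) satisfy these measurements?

m·sin K = 848.72·sin(30.39°) ≈ 429.4.
Since m sin K < k < m (429.4 < 710.43 < 848.72), two triangles exist.

2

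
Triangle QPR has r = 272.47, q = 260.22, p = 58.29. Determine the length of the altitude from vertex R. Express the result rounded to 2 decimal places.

55.37

Semiperimeter s = (260.22 + 58.29 + 272.47)/2 = 295.49.
Heron's formula: area = √(295.49·35.27·237.2·23.02) ≈ 7543.7.
The altitude from R has length 2·area/r ≈ 55.373.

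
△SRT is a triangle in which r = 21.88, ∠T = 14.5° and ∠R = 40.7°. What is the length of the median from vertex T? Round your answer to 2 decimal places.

24.52

The third angle is ∠S = 180° − ∠R − ∠T = 124.80°.
Law of sines: s = r·sin S/sin R ≈ 27.552.
Law of sines: t = r·sin T/sin R ≈ 8.4011.
Median from T: ½√(2·s² + 2·r² − t²) ≈ 24.521.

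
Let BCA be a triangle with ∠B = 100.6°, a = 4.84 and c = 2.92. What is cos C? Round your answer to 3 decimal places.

0.882

By the law of cosines, b² = c² + a² − 2·c·a·cos B = 37.151, so b ≈ 6.0952.
Law of cosines again: cos C = (a² + b² − c²)/(2·a·b) ≈ 0.88219, so ∠C ≈ 28.09°.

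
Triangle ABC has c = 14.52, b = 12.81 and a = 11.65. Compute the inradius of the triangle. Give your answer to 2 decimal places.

3.65

Semiperimeter s = (11.65 + 12.81 + 14.52)/2 = 19.49.
Heron's formula: area = √(19.49·7.84·6.68·4.97) ≈ 71.225.
Inradius = area/s = 71.225/19.49 ≈ 3.6544.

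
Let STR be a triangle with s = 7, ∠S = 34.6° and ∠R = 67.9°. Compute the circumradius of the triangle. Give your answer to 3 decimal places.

6.164

The third angle is ∠T = 180° − ∠R − ∠S = 77.50°.
Law of sines: t = s·sin T/sin S ≈ 12.035.
Law of sines: r = s·sin R/sin S ≈ 11.422.
Circumradius = s/(2 sin S) ≈ 6.1637.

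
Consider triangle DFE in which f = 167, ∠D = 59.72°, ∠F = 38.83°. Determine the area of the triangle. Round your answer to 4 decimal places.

The third angle is ∠E = 180° − ∠D − ∠F = 81.45°.
Law of sines: d = f·sin D/sin F ≈ 230.01.
Law of sines: e = f·sin E/sin F ≈ 263.38.
Area = ½·f·d·sin E ≈ 18992.

18992.0588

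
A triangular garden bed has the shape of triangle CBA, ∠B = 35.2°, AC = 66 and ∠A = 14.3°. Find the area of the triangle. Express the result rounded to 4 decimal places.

area ≈ 709.6599

The third angle is ∠C = 180° − ∠B − ∠A = 130.50°.
Law of sines: BA = AC·sin C/sin B ≈ 87.065.
Law of sines: CB = AC·sin A/sin B ≈ 28.281.
Area = ½·AC·BA·sin A ≈ 709.66.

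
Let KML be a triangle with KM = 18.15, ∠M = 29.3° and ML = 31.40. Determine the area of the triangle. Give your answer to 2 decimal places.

area ≈ 139.45

Area = ½·KM·ML·sin M ≈ 139.45.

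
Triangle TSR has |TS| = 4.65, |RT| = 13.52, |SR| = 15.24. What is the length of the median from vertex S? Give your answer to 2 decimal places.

m_S ≈ 9.01

Median from S: ½√(2·|TS|² + 2·|SR|² − |RT|²) ≈ 9.0135.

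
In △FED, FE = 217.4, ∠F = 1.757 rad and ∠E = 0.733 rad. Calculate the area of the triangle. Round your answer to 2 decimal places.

25621.89

The third angle is ∠D = π − ∠F − ∠E = 0.652 rad.
Law of sines: ED = FE·sin F/sin D ≈ 352.28.
Law of sines: DF = FE·sin E/sin D ≈ 239.86.
Area = ½·FE·ED·sin E ≈ 25622.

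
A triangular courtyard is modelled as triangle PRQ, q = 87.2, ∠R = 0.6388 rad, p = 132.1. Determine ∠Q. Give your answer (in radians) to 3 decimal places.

∠Q ≈ 0.697 rad

By the law of cosines, r² = q² + p² − 2·q·p·cos R = 6558.9, so r ≈ 80.987.
Law of cosines again: cos Q = (p² + r² − q²)/(2·p·r) ≈ 0.76673, so ∠Q ≈ 0.6971 rad.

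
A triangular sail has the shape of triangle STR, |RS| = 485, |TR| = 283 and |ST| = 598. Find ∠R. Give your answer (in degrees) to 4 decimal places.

By the law of cosines, cos R = (|TR|² + |RS|² − |ST|²) / (2·|TR|·|RS|) ≈ -0.15406, so ∠R ≈ 98.86°.

∠R ≈ 98.8621°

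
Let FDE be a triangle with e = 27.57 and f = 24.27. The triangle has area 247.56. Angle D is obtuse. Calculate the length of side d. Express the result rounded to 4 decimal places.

47.4270

From area = ½·e·f·sin D, we get sin D = 2·area/(e·f) ≈ 0.73995.
Taking the obtuse solution, ∠D ≈ 132.27°.
Law of cosines then gives d ≈ 47.427.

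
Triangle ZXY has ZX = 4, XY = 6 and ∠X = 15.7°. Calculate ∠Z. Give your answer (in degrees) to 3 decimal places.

By the law of cosines, YZ² = ZX² + XY² − 2·ZX·XY·cos X = 5.7908, so YZ ≈ 2.4064.
Law of cosines again: cos Z = (YZ² + ZX² − XY²)/(2·YZ·ZX) ≈ -0.73809, so ∠Z ≈ 137.57°.

∠Z ≈ 137.569°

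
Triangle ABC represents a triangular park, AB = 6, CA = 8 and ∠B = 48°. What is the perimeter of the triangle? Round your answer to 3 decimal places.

perimeter ≈ 24.657

Law of sines: sin C = AB·sin B/CA ≈ 0.55736.
Since CA ≥ AB, only the acute value applies: ∠C ≈ 33.87°.
Then ∠A = 180° − ∠B − ∠C ≈ 98.13°.
Law of sines gives BC = CA·sin A/sin B ≈ 10.657.
Semiperimeter s = (10.657+8+6)/2 = 12.328.
Perimeter = 10.657 + 8 + 6 = 24.657.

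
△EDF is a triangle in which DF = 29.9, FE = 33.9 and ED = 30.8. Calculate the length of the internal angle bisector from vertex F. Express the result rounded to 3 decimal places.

t_F ≈ 27.882

By the law of cosines, cos F = (DF² + FE² − ED²) / (2·DF·FE) ≈ 0.53994, so ∠F ≈ 57.32°.
The bisector from F has length 2·DF·FE·cos(∠F/2)/(DF+FE) ≈ 27.882.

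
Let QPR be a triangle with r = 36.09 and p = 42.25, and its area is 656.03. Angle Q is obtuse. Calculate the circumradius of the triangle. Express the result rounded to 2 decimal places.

39.59

From area = ½·p·r·sin Q, we get sin Q = 2·area/(p·r) ≈ 0.86048.
Taking the obtuse solution, ∠Q ≈ 120.63°.
Law of cosines then gives q ≈ 68.127.
Circumradius = q/(2 sin Q) ≈ 39.587.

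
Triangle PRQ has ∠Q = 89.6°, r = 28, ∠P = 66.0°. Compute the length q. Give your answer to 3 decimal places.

67.778

The third angle is ∠R = 180° − ∠Q − ∠P = 24.40°.
Law of sines: q = r·sin Q/sin R ≈ 67.778.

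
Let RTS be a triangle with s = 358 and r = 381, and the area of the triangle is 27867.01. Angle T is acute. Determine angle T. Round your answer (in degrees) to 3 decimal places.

From area = ½·s·r·sin T, we get sin T = 2·area/(s·r) ≈ 0.40861.
Taking the acute solution, ∠T ≈ 24.12°.

24.118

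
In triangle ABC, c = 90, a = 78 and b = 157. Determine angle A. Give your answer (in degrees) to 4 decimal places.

∠A ≈ 19.3418°

By the law of cosines, cos A = (b² + c² − a²) / (2·b·c) ≈ 0.94356, so ∠A ≈ 19.34°.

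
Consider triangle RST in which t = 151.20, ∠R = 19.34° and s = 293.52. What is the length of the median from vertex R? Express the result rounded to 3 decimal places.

By the law of cosines, r² = s² + t² − 2·s·t·cos R = 25264, so r ≈ 158.95.
Median from R: ½√(2·s² + 2·t² − r²) ≈ 219.53.

219.526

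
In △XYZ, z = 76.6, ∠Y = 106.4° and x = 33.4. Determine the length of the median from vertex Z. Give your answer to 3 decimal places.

m_Z ≈ 57.487

By the law of cosines, y² = z² + x² − 2·z·x·cos Y = 8427.8, so y ≈ 91.803.
Median from Z: ½√(2·x² + 2·y² − z²) ≈ 57.487.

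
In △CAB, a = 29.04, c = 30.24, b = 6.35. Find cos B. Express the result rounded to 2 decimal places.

cos B ≈ 0.98

By the law of cosines, cos B = (c² + a² − b²) / (2·c·a) ≈ 0.97786, so ∠B ≈ 12.08°.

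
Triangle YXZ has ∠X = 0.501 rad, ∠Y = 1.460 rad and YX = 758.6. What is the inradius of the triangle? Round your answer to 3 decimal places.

The third angle is ∠Z = π − ∠Y − ∠X = 1.181 rad.
Law of sines: XZ = YX·sin Y/sin Z ≈ 815.23.
Law of sines: ZY = YX·sin X/sin Z ≈ 393.97.
Area = ½·YX·XZ·sin X ≈ 1.4852e+05.
Semiperimeter s = (815.23+393.97+758.6)/2 = 983.9.
Inradius = area/s = 1.4852e+05/983.9 ≈ 150.95.

r ≈ 150.948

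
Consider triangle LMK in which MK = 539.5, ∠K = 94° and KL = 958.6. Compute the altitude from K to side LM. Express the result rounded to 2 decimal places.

455.62

By the law of cosines, LM² = MK² + KL² − 2·MK·KL·cos K = 1.2821e+06, so LM ≈ 1132.3.
Area = ½·MK·KL·sin K ≈ 2.5795e+05.
The altitude from K has length 2·area/LM ≈ 455.62.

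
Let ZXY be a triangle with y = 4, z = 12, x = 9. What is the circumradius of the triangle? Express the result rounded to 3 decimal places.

R ≈ 7.920

By the law of cosines, cos Z = (x² + y² − z²) / (2·x·y) ≈ -0.65278, so ∠Z ≈ 130.75°.
Circumradius = z/(2 sin Z) ≈ 7.9203.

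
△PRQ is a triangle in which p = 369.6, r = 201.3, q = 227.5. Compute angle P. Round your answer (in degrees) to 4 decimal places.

By the law of cosines, cos P = (r² + q² − p²) / (2·r·q) ≈ -0.48396, so ∠P ≈ 118.94°.

∠P ≈ 118.9441°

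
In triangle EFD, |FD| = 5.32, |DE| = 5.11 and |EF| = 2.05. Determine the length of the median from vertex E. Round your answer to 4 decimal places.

m_E ≈ 2.8428

Median from E: ½√(2·|DE|² + 2·|EF|² − |FD|²) ≈ 2.8428.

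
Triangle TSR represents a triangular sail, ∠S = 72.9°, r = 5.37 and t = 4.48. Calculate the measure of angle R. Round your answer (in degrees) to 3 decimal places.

By the law of cosines, s² = r² + t² − 2·r·t·cos S = 34.759, so s ≈ 5.8957.
Law of cosines again: cos R = (t² + s² − r²)/(2·t·s) ≈ 0.49205, so ∠R ≈ 60.52°.

∠R ≈ 60.524°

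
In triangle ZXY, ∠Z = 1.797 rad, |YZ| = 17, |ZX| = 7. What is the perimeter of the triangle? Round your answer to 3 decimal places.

perimeter ≈ 43.783

By the law of cosines, |XY|² = |YZ|² + |ZX|² − 2·|YZ|·|ZX|·cos Z = 391.38, so |XY| ≈ 19.783.
Semiperimeter s = (19.783+17+7)/2 = 21.892.
Perimeter = 19.783 + 17 + 7 = 43.783.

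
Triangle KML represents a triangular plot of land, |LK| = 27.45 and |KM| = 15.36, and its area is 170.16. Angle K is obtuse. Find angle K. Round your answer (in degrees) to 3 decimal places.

∠K ≈ 126.182°

From area = ½·|LK|·|KM|·sin K, we get sin K = 2·area/(|LK|·|KM|) ≈ 0.80715.
Taking the obtuse solution, ∠K ≈ 126.18°.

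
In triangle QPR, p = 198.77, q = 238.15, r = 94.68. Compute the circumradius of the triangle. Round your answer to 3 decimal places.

By the law of cosines, cos Q = (p² + r² − q²) / (2·p·r) ≈ -0.21896, so ∠Q ≈ 1.7915 rad.
Circumradius = q/(2 sin Q) ≈ 122.04.

122.036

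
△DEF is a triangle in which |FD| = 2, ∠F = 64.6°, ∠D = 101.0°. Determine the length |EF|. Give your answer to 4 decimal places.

7.8944

The third angle is ∠E = 180° − ∠F − ∠D = 14.40°.
Law of sines: |EF| = |FD|·sin D/sin E ≈ 7.8944.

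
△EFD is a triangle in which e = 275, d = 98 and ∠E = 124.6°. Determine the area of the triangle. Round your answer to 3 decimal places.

Law of sines: sin D = d·sin E/e ≈ 0.29334.
Since e ≥ d, only the acute value applies: ∠D ≈ 17.06°.
Then ∠F = 180° − ∠E − ∠D ≈ 38.34°.
Law of sines gives f = e·sin F/sin E ≈ 207.25.
Area = ½·e·d·sin F ≈ 8359.3.

area ≈ 8359.313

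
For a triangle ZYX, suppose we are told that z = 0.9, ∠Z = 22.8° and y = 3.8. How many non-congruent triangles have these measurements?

y·sin Z = 3.8·sin(22.8°) ≈ 1.473.
Since z = 0.9 < 1.473 = y sin Z, no triangle exists.

0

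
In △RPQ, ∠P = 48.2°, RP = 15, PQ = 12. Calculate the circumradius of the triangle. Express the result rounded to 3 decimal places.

By the law of cosines, QR² = RP² + PQ² − 2·RP·PQ·cos P = 129.05, so QR ≈ 11.36.
Area = ½·RP·PQ·sin P ≈ 67.093.
Circumradius = QR/(2 sin P) ≈ 7.6193.

7.619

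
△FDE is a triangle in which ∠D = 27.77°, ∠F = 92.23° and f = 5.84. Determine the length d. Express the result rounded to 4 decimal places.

The third angle is ∠E = 180° − ∠F − ∠D = 60.00°.
Law of sines: d = f·sin D/sin F ≈ 2.7231.

2.7231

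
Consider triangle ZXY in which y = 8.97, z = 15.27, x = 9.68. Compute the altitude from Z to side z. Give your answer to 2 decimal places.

h_Z ≈ 5.35

Semiperimeter s = (15.27 + 9.68 + 8.97)/2 = 16.96.
Heron's formula: area = √(16.96·1.69·7.28·7.99) ≈ 40.832.
The altitude from Z has length 2·area/z ≈ 5.3479.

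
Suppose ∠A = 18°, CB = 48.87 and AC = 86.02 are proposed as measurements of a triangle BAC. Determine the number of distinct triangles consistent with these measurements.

2

AC·sin A = 86.02·sin(18°) ≈ 26.58.
Since AC sin A < CB < AC (26.58 < 48.87 < 86.02), two triangles exist.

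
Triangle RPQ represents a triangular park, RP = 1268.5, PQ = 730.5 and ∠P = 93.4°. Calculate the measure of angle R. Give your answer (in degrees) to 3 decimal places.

29.069

By the law of cosines, QR² = RP² + PQ² − 2·RP·PQ·cos P = 2.2526e+06, so QR ≈ 1500.9.
Law of cosines again: cos R = (QR² + RP² − PQ²)/(2·QR·RP) ≈ 0.87404, so ∠R ≈ 29.07°.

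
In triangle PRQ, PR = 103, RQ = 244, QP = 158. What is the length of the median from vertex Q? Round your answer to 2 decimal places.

198.99

Median from Q: ½√(2·RQ² + 2·QP² − PR²) ≈ 198.99.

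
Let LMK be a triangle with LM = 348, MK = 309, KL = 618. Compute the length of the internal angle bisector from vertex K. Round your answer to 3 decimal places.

405.031

By the law of cosines, cos K = (MK² + KL² − LM²) / (2·MK·KL) ≈ 0.93291, so ∠K ≈ 21.11°.
The bisector from K has length 2·MK·KL·cos(∠K/2)/(MK+KL) ≈ 405.03.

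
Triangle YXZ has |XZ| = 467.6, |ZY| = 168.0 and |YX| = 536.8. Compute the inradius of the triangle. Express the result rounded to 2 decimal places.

64.65

Semiperimeter s = (467.6 + 168 + 536.8)/2 = 586.2.
Heron's formula: area = √(586.2·118.6·418.2·49.4) ≈ 37898.
Inradius = area/s = 37898/586.2 ≈ 64.651.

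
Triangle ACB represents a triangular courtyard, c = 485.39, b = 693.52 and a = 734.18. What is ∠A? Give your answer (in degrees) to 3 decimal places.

By the law of cosines, cos A = (c² + b² − a²) / (2·c·b) ≈ 0.26372, so ∠A ≈ 74.71°.

∠A ≈ 74.709°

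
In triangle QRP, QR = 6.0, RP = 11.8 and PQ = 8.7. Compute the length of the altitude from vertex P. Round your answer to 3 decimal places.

h_P ≈ 8.392

Semiperimeter s = (11.8 + 8.7 + 6)/2 = 13.25.
Heron's formula: area = √(13.25·1.45·4.55·7.25) ≈ 25.175.
The altitude from P has length 2·area/QR ≈ 8.3916.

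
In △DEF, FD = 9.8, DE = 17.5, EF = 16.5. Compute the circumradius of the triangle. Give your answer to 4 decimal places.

R ≈ 8.9156

By the law of cosines, cos D = (FD² + DE² − EF²) / (2·FD·DE) ≈ 0.37913, so ∠D ≈ 67.72°.
Circumradius = EF/(2 sin D) ≈ 8.9156.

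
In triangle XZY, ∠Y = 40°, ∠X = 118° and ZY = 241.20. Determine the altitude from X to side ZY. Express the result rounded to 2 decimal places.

The third angle is ∠Z = 180° − ∠Y − ∠X = 22.00°.
Law of sines: YX = ZY·sin Z/sin X ≈ 102.33.
Law of sines: XZ = ZY·sin Y/sin X ≈ 175.59.
Area = ½·ZY·YX·sin Y ≈ 7932.9.
The altitude from X has length 2·area/ZY ≈ 65.779.

65.78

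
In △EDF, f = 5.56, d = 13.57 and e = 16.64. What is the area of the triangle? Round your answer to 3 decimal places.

Semiperimeter s = (16.64 + 13.57 + 5.56)/2 = 17.885.
Heron's formula: area = √(17.885·1.245·4.315·12.325) ≈ 34.412.

area ≈ 34.412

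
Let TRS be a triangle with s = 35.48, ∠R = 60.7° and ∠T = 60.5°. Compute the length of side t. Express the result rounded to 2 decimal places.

The third angle is ∠S = 180° − ∠T − ∠R = 58.80°.
Law of sines: t = s·sin T/sin S ≈ 36.102.

36.10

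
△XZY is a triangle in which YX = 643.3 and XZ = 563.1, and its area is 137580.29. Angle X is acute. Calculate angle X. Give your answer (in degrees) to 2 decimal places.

∠X ≈ 49.43°

From area = ½·YX·XZ·sin X, we get sin X = 2·area/(YX·XZ) ≈ 0.75960.
Taking the acute solution, ∠X ≈ 49.43°.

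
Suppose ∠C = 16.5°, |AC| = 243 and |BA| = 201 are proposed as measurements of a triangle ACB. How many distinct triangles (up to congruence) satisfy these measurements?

2

|AC|·sin C = 243·sin(16.5°) ≈ 69.02.
Since |AC| sin C < |BA| < |AC| (69.02 < 201 < 243), two triangles exist.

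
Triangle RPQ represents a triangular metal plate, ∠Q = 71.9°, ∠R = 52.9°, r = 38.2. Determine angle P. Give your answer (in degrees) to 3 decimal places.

The third angle is ∠P = 180° − ∠Q − ∠R = 55.20°.

55.200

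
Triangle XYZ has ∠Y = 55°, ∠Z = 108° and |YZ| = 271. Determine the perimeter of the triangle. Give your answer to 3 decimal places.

The third angle is ∠X = 180° − ∠Y − ∠Z = 17.00°.
Law of sines: |ZX| = |YZ|·sin Y/sin X ≈ 759.27.
Law of sines: |XY| = |YZ|·sin Z/sin X ≈ 881.54.
Semiperimeter s = (271+759.27+881.54)/2 = 955.91.
Perimeter = 271 + 759.27 + 881.54 = 1911.8.

1911.810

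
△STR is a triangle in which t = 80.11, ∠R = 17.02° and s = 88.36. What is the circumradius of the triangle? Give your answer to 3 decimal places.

By the law of cosines, r² = s² + t² − 2·s·t·cos R = 688.1, so r ≈ 26.232.
Area = ½·s·t·sin R ≈ 1036.
Circumradius = r/(2 sin R) ≈ 44.809.

44.809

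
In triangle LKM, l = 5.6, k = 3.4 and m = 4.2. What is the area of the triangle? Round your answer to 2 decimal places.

Semiperimeter s = (5.6 + 3.4 + 4.2)/2 = 6.6.
Heron's formula: area = √(6.6·1·3.2·2.4) ≈ 7.1196.

7.12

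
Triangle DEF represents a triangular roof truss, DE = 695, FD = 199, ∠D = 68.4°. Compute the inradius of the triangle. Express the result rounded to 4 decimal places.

r ≈ 83.3562

By the law of cosines, EF² = FD² + DE² − 2·FD·DE·cos D = 4.208e+05, so EF ≈ 648.69.
Area = ½·FD·DE·sin D ≈ 64296.
Semiperimeter s = (648.69+199+695)/2 = 771.35.
Inradius = area/s = 64296/771.35 ≈ 83.356.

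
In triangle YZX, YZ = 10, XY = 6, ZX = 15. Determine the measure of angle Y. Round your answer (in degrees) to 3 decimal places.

By the law of cosines, cos Y = (XY² + YZ² − ZX²) / (2·XY·YZ) ≈ -0.74167, so ∠Y ≈ 137.87°.

∠Y ≈ 137.874°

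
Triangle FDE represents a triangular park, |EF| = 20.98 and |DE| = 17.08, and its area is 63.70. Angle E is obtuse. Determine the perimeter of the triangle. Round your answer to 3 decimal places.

perimeter ≈ 75.500

From area = ½·|DE|·|EF|·sin E, we get sin E = 2·area/(|DE|·|EF|) ≈ 0.35553.
Taking the obtuse solution, ∠E ≈ 159.17°.
Law of cosines then gives |FD| ≈ 37.44.
Perimeter = 17.08 + 20.98 + 37.44 = 75.5.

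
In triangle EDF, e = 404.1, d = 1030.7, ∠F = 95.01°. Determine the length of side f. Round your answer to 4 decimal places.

By the law of cosines, f² = e² + d² − 2·e·d·cos F = 1.2984e+06, so f ≈ 1139.5.

1139.4674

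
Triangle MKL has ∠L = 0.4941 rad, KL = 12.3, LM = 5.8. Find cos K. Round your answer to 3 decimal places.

cos K ≈ 0.934

By the law of cosines, MK² = KL² + LM² − 2·KL·LM·cos L = 59.315, so MK ≈ 7.7016.
Law of cosines again: cos K = (MK² + KL² − LM²)/(2·MK·KL) ≈ 0.93405, so ∠K ≈ 0.3652 rad.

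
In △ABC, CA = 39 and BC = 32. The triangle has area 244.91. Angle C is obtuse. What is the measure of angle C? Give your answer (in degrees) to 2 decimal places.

∠C ≈ 156.89°

From area = ½·BC·CA·sin C, we get sin C = 2·area/(BC·CA) ≈ 0.39248.
Taking the obtuse solution, ∠C ≈ 156.89°.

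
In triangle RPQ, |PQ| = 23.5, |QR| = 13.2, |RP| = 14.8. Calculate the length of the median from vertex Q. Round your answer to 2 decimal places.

Median from Q: ½√(2·|PQ|² + 2·|QR|² − |RP|²) ≈ 17.564.

17.56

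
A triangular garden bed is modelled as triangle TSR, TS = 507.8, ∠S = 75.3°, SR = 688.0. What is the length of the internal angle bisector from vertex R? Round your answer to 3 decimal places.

t_R ≈ 669.083

By the law of cosines, RT² = TS² + SR² − 2·TS·SR·cos S = 5.539e+05, so RT ≈ 744.24.
Law of cosines again: cos R = (SR² + RT² − TS²)/(2·SR·RT) ≈ 0.75129, so ∠R ≈ 41.30°.
The bisector from R has length 2·SR·RT·cos(∠R/2)/(SR+RT) ≈ 669.08.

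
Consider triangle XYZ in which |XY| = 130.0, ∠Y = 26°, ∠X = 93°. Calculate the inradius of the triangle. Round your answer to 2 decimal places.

The third angle is ∠Z = 180° − ∠X − ∠Y = 61.00°.
Law of sines: |YZ| = |XY|·sin X/sin Z ≈ 148.43.
Law of sines: |ZX| = |XY|·sin Y/sin Z ≈ 65.158.
Area = ½·|XY|·|YZ|·sin Y ≈ 4229.4.
Semiperimeter s = (148.43+65.158+130)/2 = 171.8.
Inradius = area/s = 4229.4/171.8 ≈ 24.619.

24.62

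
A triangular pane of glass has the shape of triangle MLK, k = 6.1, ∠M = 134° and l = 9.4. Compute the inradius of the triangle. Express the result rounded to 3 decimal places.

r ≈ 1.383

By the law of cosines, m² = l² + k² − 2·l·k·cos M = 205.23, so m ≈ 14.326.
Area = ½·l·k·sin M ≈ 20.623.
Semiperimeter s = (14.326+9.4+6.1)/2 = 14.913.
Inradius = area/s = 20.623/14.913 ≈ 1.3829.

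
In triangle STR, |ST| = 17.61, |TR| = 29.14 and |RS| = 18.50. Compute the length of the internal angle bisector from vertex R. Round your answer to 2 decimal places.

By the law of cosines, cos R = (|TR|² + |RS|² − |ST|²) / (2·|TR|·|RS|) ≈ 0.81738, so ∠R ≈ 35.18°.
The bisector from R has length 2·|TR|·|RS|·cos(∠R/2)/(|TR|+|RS|) ≈ 21.574.

21.57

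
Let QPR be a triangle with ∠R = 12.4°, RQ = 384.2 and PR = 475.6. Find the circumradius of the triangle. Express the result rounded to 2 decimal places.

302.51

By the law of cosines, QP² = PR² + RQ² − 2·PR·RQ·cos R = 16879, so QP ≈ 129.92.
Area = ½·PR·RQ·sin R ≈ 19619.
Circumradius = QP/(2 sin R) ≈ 302.51.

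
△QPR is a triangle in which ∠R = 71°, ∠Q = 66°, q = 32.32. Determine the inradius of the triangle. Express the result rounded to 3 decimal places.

8.202

The third angle is ∠P = 180° − ∠R − ∠Q = 43.00°.
Law of sines: p = q·sin P/sin Q ≈ 24.128.
Law of sines: r = q·sin R/sin Q ≈ 33.451.
Area = ½·q·p·sin R ≈ 368.67.
Semiperimeter s = (32.32+24.128+33.451)/2 = 44.95.
Inradius = area/s = 368.67/44.95 ≈ 8.2018.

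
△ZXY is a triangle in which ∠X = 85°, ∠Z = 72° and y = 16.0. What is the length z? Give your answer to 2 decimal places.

38.94

The third angle is ∠Y = 180° − ∠Z − ∠X = 23.00°.
Law of sines: z = y·sin Z/sin Y ≈ 38.945.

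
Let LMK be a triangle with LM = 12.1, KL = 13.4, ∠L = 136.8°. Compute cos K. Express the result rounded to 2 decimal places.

0.94

By the law of cosines, MK² = KL² + LM² − 2·KL·LM·cos L = 562.36, so MK ≈ 23.714.
Law of cosines again: cos K = (MK² + KL² − LM²)/(2·MK·KL) ≈ 0.93702, so ∠K ≈ 20.44°.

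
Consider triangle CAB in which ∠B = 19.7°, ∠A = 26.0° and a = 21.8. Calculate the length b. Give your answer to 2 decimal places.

The third angle is ∠C = 180° − ∠A − ∠B = 134.30°.
Law of sines: b = a·sin B/sin A ≈ 16.764.

16.76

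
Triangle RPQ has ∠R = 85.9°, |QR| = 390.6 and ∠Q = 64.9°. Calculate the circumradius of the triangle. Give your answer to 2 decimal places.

The third angle is ∠P = 180° − ∠Q − ∠R = 29.20°.
Law of sines: |PQ| = |QR|·sin R/sin P ≈ 798.59.
Law of sines: |RP| = |QR|·sin Q/sin P ≈ 725.03.
Circumradius = |QR|/(2 sin P) ≈ 400.32.

400.32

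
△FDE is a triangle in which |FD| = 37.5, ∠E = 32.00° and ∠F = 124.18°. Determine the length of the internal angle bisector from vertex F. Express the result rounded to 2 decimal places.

15.18

The third angle is ∠D = 180° − ∠E − ∠F = 23.82°.
Law of sines: |DE| = |FD|·sin F/sin E ≈ 58.543.
Law of sines: |EF| = |FD|·sin D/sin E ≈ 28.58.
The bisector from F has length 2·|EF|·|FD|·cos(∠F/2)/(|EF|+|FD|) ≈ 15.184.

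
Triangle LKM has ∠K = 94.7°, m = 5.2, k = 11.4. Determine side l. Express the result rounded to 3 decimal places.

9.728

Law of sines: sin M = m·sin K/k ≈ 0.45461.
Since k ≥ m, only the acute value applies: ∠M ≈ 27.04°.
Then ∠L = 180° − ∠K − ∠M ≈ 58.26°.
Law of sines gives l = k·sin L/sin K ≈ 9.7278.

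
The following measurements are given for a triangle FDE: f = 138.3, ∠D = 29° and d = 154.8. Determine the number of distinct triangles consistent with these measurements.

1

f·sin D = 138.3·sin(29°) ≈ 67.05.
Since d ≥ f, exactly one triangle exists.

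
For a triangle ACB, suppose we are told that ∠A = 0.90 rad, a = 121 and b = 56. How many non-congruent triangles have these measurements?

b·sin A = 56·sin(0.90 rad) ≈ 43.87.
Since a ≥ b, exactly one triangle exists.

1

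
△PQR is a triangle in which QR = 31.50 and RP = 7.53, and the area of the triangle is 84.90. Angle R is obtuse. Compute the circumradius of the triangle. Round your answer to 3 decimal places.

25.948

From area = ½·QR·RP·sin R, we get sin R = 2·area/(QR·RP) ≈ 0.71587.
Taking the obtuse solution, ∠R ≈ 2.344 rad.
Law of cosines then gives PQ ≈ 37.151.
Circumradius = PQ/(2 sin R) ≈ 25.948.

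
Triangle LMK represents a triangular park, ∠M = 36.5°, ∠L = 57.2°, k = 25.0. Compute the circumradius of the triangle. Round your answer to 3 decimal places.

The third angle is ∠K = 180° − ∠L − ∠M = 86.30°.
Law of sines: l = k·sin L/sin K ≈ 21.058.
Law of sines: m = k·sin M/sin K ≈ 14.902.
Circumradius = k/(2 sin K) ≈ 12.526.

R ≈ 12.526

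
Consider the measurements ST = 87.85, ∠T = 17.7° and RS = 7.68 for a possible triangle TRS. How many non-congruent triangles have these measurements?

ST·sin T = 87.85·sin(17.7°) ≈ 26.71.
Since RS = 7.68 < 26.71 = ST sin T, no triangle exists.

0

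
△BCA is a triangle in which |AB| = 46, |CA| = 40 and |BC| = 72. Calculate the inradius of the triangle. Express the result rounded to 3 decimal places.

Semiperimeter s = (40 + 46 + 72)/2 = 79.
Heron's formula: area = √(79·39·33·7) ≈ 843.63.
Inradius = area/s = 843.63/79 ≈ 10.679.

r ≈ 10.679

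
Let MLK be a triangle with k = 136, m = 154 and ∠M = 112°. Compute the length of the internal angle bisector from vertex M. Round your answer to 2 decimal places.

Law of sines: sin K = k·sin M/m ≈ 0.81881.
Since m ≥ k, only the acute value applies: ∠K ≈ 54.97°.
Then ∠L = 180° − ∠M − ∠K ≈ 13.03°.
Law of sines gives l = m·sin L/sin M ≈ 37.459.
The bisector from M has length 2·l·k·cos(∠M/2)/(l+k) ≈ 32.847.

32.85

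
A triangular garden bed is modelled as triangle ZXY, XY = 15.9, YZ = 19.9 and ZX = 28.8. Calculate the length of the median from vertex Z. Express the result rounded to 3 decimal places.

23.442

Median from Z: ½√(2·YZ² + 2·ZX² − XY²) ≈ 23.442.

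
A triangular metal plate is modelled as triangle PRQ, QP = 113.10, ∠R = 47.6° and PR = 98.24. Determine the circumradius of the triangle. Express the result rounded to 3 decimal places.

76.579

Law of sines: sin Q = PR·sin R/QP ≈ 0.64143.
Since QP ≥ PR, only the acute value applies: ∠Q ≈ 39.90°.
Then ∠P = 180° − ∠R − ∠Q ≈ 92.50°.
Law of sines gives RQ = QP·sin P/sin R ≈ 153.01.
Circumradius = QP/(2 sin R) ≈ 76.579.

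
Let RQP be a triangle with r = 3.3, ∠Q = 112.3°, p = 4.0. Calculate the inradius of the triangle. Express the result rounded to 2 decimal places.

0.91

By the law of cosines, q² = p² + r² − 2·p·r·cos Q = 36.908, so q ≈ 6.0752.
Area = ½·p·r·sin Q ≈ 6.1064.
Semiperimeter s = (3.3+6.0752+4)/2 = 6.6876.
Inradius = area/s = 6.1064/6.6876 ≈ 0.91309.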